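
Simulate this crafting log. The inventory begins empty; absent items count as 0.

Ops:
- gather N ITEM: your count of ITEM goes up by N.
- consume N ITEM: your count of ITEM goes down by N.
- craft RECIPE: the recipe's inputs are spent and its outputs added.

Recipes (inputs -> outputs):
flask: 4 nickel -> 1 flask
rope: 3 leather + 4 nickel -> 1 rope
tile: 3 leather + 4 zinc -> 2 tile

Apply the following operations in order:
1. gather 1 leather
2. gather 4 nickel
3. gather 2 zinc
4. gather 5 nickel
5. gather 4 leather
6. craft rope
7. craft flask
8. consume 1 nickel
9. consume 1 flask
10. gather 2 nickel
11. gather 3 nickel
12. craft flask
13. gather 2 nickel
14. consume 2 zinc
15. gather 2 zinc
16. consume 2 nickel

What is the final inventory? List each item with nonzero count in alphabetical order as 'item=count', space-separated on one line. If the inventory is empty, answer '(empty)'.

After 1 (gather 1 leather): leather=1
After 2 (gather 4 nickel): leather=1 nickel=4
After 3 (gather 2 zinc): leather=1 nickel=4 zinc=2
After 4 (gather 5 nickel): leather=1 nickel=9 zinc=2
After 5 (gather 4 leather): leather=5 nickel=9 zinc=2
After 6 (craft rope): leather=2 nickel=5 rope=1 zinc=2
After 7 (craft flask): flask=1 leather=2 nickel=1 rope=1 zinc=2
After 8 (consume 1 nickel): flask=1 leather=2 rope=1 zinc=2
After 9 (consume 1 flask): leather=2 rope=1 zinc=2
After 10 (gather 2 nickel): leather=2 nickel=2 rope=1 zinc=2
After 11 (gather 3 nickel): leather=2 nickel=5 rope=1 zinc=2
After 12 (craft flask): flask=1 leather=2 nickel=1 rope=1 zinc=2
After 13 (gather 2 nickel): flask=1 leather=2 nickel=3 rope=1 zinc=2
After 14 (consume 2 zinc): flask=1 leather=2 nickel=3 rope=1
After 15 (gather 2 zinc): flask=1 leather=2 nickel=3 rope=1 zinc=2
After 16 (consume 2 nickel): flask=1 leather=2 nickel=1 rope=1 zinc=2

Answer: flask=1 leather=2 nickel=1 rope=1 zinc=2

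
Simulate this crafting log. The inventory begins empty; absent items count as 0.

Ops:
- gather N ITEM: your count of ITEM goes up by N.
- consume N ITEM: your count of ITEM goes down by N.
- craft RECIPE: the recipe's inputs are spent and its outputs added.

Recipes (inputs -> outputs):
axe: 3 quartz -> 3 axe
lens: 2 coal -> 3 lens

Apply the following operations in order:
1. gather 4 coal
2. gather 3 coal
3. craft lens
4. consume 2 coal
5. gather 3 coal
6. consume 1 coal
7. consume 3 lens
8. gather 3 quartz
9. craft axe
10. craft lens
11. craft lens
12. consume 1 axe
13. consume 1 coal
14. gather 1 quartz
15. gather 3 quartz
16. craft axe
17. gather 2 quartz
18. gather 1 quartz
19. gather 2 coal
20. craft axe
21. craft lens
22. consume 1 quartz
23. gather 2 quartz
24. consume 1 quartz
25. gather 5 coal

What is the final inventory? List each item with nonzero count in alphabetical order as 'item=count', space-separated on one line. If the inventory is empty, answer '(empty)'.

Answer: axe=8 coal=5 lens=9 quartz=1

Derivation:
After 1 (gather 4 coal): coal=4
After 2 (gather 3 coal): coal=7
After 3 (craft lens): coal=5 lens=3
After 4 (consume 2 coal): coal=3 lens=3
After 5 (gather 3 coal): coal=6 lens=3
After 6 (consume 1 coal): coal=5 lens=3
After 7 (consume 3 lens): coal=5
After 8 (gather 3 quartz): coal=5 quartz=3
After 9 (craft axe): axe=3 coal=5
After 10 (craft lens): axe=3 coal=3 lens=3
After 11 (craft lens): axe=3 coal=1 lens=6
After 12 (consume 1 axe): axe=2 coal=1 lens=6
After 13 (consume 1 coal): axe=2 lens=6
After 14 (gather 1 quartz): axe=2 lens=6 quartz=1
After 15 (gather 3 quartz): axe=2 lens=6 quartz=4
After 16 (craft axe): axe=5 lens=6 quartz=1
After 17 (gather 2 quartz): axe=5 lens=6 quartz=3
After 18 (gather 1 quartz): axe=5 lens=6 quartz=4
After 19 (gather 2 coal): axe=5 coal=2 lens=6 quartz=4
After 20 (craft axe): axe=8 coal=2 lens=6 quartz=1
After 21 (craft lens): axe=8 lens=9 quartz=1
After 22 (consume 1 quartz): axe=8 lens=9
After 23 (gather 2 quartz): axe=8 lens=9 quartz=2
After 24 (consume 1 quartz): axe=8 lens=9 quartz=1
After 25 (gather 5 coal): axe=8 coal=5 lens=9 quartz=1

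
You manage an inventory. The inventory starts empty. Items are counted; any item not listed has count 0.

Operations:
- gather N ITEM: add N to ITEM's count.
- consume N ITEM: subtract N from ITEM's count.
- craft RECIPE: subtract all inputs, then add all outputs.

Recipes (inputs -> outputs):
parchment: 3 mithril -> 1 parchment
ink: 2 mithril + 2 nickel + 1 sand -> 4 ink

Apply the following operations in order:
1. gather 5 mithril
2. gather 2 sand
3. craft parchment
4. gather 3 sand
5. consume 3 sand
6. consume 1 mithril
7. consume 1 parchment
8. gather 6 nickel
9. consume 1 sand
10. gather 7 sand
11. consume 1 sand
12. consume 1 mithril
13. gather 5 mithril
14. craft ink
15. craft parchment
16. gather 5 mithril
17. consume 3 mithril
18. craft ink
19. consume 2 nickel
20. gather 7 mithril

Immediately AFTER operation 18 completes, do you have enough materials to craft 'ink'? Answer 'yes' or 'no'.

After 1 (gather 5 mithril): mithril=5
After 2 (gather 2 sand): mithril=5 sand=2
After 3 (craft parchment): mithril=2 parchment=1 sand=2
After 4 (gather 3 sand): mithril=2 parchment=1 sand=5
After 5 (consume 3 sand): mithril=2 parchment=1 sand=2
After 6 (consume 1 mithril): mithril=1 parchment=1 sand=2
After 7 (consume 1 parchment): mithril=1 sand=2
After 8 (gather 6 nickel): mithril=1 nickel=6 sand=2
After 9 (consume 1 sand): mithril=1 nickel=6 sand=1
After 10 (gather 7 sand): mithril=1 nickel=6 sand=8
After 11 (consume 1 sand): mithril=1 nickel=6 sand=7
After 12 (consume 1 mithril): nickel=6 sand=7
After 13 (gather 5 mithril): mithril=5 nickel=6 sand=7
After 14 (craft ink): ink=4 mithril=3 nickel=4 sand=6
After 15 (craft parchment): ink=4 nickel=4 parchment=1 sand=6
After 16 (gather 5 mithril): ink=4 mithril=5 nickel=4 parchment=1 sand=6
After 17 (consume 3 mithril): ink=4 mithril=2 nickel=4 parchment=1 sand=6
After 18 (craft ink): ink=8 nickel=2 parchment=1 sand=5

Answer: no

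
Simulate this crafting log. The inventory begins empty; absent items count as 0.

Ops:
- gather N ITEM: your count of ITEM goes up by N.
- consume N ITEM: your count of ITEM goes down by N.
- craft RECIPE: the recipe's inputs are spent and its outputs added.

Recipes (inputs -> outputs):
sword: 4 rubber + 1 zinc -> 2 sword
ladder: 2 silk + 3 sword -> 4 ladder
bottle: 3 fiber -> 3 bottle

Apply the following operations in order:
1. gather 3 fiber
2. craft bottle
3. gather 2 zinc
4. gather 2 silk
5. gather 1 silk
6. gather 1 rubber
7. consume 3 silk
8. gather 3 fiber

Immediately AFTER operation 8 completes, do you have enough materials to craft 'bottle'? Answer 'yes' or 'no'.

After 1 (gather 3 fiber): fiber=3
After 2 (craft bottle): bottle=3
After 3 (gather 2 zinc): bottle=3 zinc=2
After 4 (gather 2 silk): bottle=3 silk=2 zinc=2
After 5 (gather 1 silk): bottle=3 silk=3 zinc=2
After 6 (gather 1 rubber): bottle=3 rubber=1 silk=3 zinc=2
After 7 (consume 3 silk): bottle=3 rubber=1 zinc=2
After 8 (gather 3 fiber): bottle=3 fiber=3 rubber=1 zinc=2

Answer: yes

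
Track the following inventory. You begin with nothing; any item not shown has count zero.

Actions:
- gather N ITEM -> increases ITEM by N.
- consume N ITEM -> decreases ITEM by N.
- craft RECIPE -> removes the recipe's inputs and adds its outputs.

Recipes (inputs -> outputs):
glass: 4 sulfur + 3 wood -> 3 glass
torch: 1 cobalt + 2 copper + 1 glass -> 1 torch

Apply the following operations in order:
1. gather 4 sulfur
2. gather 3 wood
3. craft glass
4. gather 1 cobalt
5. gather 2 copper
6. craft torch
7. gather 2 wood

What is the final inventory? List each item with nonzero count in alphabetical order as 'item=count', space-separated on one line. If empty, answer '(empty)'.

Answer: glass=2 torch=1 wood=2

Derivation:
After 1 (gather 4 sulfur): sulfur=4
After 2 (gather 3 wood): sulfur=4 wood=3
After 3 (craft glass): glass=3
After 4 (gather 1 cobalt): cobalt=1 glass=3
After 5 (gather 2 copper): cobalt=1 copper=2 glass=3
After 6 (craft torch): glass=2 torch=1
After 7 (gather 2 wood): glass=2 torch=1 wood=2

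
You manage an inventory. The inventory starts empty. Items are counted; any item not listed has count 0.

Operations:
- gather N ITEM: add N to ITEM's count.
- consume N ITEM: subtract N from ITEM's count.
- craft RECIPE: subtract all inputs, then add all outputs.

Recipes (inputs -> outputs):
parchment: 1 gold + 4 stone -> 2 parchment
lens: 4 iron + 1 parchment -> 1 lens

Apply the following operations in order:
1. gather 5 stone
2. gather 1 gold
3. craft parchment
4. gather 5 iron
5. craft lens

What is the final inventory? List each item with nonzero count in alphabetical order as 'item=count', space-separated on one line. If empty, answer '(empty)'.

Answer: iron=1 lens=1 parchment=1 stone=1

Derivation:
After 1 (gather 5 stone): stone=5
After 2 (gather 1 gold): gold=1 stone=5
After 3 (craft parchment): parchment=2 stone=1
After 4 (gather 5 iron): iron=5 parchment=2 stone=1
After 5 (craft lens): iron=1 lens=1 parchment=1 stone=1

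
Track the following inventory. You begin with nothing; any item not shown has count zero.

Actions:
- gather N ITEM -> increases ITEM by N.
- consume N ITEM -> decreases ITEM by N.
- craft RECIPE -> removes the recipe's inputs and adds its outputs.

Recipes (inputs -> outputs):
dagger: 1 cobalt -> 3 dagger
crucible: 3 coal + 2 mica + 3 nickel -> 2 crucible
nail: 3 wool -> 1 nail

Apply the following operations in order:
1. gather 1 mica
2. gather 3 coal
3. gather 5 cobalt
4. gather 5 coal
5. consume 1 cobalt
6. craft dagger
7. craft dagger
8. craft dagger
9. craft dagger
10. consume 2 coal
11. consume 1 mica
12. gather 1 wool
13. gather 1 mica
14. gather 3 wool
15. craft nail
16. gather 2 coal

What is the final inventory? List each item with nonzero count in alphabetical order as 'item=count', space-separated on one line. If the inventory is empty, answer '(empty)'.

After 1 (gather 1 mica): mica=1
After 2 (gather 3 coal): coal=3 mica=1
After 3 (gather 5 cobalt): coal=3 cobalt=5 mica=1
After 4 (gather 5 coal): coal=8 cobalt=5 mica=1
After 5 (consume 1 cobalt): coal=8 cobalt=4 mica=1
After 6 (craft dagger): coal=8 cobalt=3 dagger=3 mica=1
After 7 (craft dagger): coal=8 cobalt=2 dagger=6 mica=1
After 8 (craft dagger): coal=8 cobalt=1 dagger=9 mica=1
After 9 (craft dagger): coal=8 dagger=12 mica=1
After 10 (consume 2 coal): coal=6 dagger=12 mica=1
After 11 (consume 1 mica): coal=6 dagger=12
After 12 (gather 1 wool): coal=6 dagger=12 wool=1
After 13 (gather 1 mica): coal=6 dagger=12 mica=1 wool=1
After 14 (gather 3 wool): coal=6 dagger=12 mica=1 wool=4
After 15 (craft nail): coal=6 dagger=12 mica=1 nail=1 wool=1
After 16 (gather 2 coal): coal=8 dagger=12 mica=1 nail=1 wool=1

Answer: coal=8 dagger=12 mica=1 nail=1 wool=1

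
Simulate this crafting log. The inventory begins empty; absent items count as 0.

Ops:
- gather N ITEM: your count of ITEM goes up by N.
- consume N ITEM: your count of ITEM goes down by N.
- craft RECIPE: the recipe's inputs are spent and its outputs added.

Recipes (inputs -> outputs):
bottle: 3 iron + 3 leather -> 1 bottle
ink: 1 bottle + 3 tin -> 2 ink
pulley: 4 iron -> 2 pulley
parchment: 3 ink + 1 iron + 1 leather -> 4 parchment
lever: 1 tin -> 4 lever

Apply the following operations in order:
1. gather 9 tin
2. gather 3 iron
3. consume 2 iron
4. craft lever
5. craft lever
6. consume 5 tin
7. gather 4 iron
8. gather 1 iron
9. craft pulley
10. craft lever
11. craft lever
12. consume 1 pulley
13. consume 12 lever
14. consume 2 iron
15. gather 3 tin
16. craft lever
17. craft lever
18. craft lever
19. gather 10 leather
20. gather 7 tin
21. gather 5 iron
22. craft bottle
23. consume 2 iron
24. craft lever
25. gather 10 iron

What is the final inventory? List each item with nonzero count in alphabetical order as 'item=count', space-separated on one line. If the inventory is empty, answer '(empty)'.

After 1 (gather 9 tin): tin=9
After 2 (gather 3 iron): iron=3 tin=9
After 3 (consume 2 iron): iron=1 tin=9
After 4 (craft lever): iron=1 lever=4 tin=8
After 5 (craft lever): iron=1 lever=8 tin=7
After 6 (consume 5 tin): iron=1 lever=8 tin=2
After 7 (gather 4 iron): iron=5 lever=8 tin=2
After 8 (gather 1 iron): iron=6 lever=8 tin=2
After 9 (craft pulley): iron=2 lever=8 pulley=2 tin=2
After 10 (craft lever): iron=2 lever=12 pulley=2 tin=1
After 11 (craft lever): iron=2 lever=16 pulley=2
After 12 (consume 1 pulley): iron=2 lever=16 pulley=1
After 13 (consume 12 lever): iron=2 lever=4 pulley=1
After 14 (consume 2 iron): lever=4 pulley=1
After 15 (gather 3 tin): lever=4 pulley=1 tin=3
After 16 (craft lever): lever=8 pulley=1 tin=2
After 17 (craft lever): lever=12 pulley=1 tin=1
After 18 (craft lever): lever=16 pulley=1
After 19 (gather 10 leather): leather=10 lever=16 pulley=1
After 20 (gather 7 tin): leather=10 lever=16 pulley=1 tin=7
After 21 (gather 5 iron): iron=5 leather=10 lever=16 pulley=1 tin=7
After 22 (craft bottle): bottle=1 iron=2 leather=7 lever=16 pulley=1 tin=7
After 23 (consume 2 iron): bottle=1 leather=7 lever=16 pulley=1 tin=7
After 24 (craft lever): bottle=1 leather=7 lever=20 pulley=1 tin=6
After 25 (gather 10 iron): bottle=1 iron=10 leather=7 lever=20 pulley=1 tin=6

Answer: bottle=1 iron=10 leather=7 lever=20 pulley=1 tin=6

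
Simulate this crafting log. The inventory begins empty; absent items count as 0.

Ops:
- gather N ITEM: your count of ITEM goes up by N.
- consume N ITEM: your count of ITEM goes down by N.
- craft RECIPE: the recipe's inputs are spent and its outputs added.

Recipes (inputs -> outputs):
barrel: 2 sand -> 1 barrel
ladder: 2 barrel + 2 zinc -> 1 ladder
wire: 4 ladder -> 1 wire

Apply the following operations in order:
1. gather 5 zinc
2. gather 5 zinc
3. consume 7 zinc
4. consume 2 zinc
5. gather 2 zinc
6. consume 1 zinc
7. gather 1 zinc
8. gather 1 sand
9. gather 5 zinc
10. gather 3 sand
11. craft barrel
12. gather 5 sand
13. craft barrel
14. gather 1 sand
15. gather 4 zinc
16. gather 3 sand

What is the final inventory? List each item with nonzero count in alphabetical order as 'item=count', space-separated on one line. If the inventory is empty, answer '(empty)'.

Answer: barrel=2 sand=9 zinc=12

Derivation:
After 1 (gather 5 zinc): zinc=5
After 2 (gather 5 zinc): zinc=10
After 3 (consume 7 zinc): zinc=3
After 4 (consume 2 zinc): zinc=1
After 5 (gather 2 zinc): zinc=3
After 6 (consume 1 zinc): zinc=2
After 7 (gather 1 zinc): zinc=3
After 8 (gather 1 sand): sand=1 zinc=3
After 9 (gather 5 zinc): sand=1 zinc=8
After 10 (gather 3 sand): sand=4 zinc=8
After 11 (craft barrel): barrel=1 sand=2 zinc=8
After 12 (gather 5 sand): barrel=1 sand=7 zinc=8
After 13 (craft barrel): barrel=2 sand=5 zinc=8
After 14 (gather 1 sand): barrel=2 sand=6 zinc=8
After 15 (gather 4 zinc): barrel=2 sand=6 zinc=12
After 16 (gather 3 sand): barrel=2 sand=9 zinc=12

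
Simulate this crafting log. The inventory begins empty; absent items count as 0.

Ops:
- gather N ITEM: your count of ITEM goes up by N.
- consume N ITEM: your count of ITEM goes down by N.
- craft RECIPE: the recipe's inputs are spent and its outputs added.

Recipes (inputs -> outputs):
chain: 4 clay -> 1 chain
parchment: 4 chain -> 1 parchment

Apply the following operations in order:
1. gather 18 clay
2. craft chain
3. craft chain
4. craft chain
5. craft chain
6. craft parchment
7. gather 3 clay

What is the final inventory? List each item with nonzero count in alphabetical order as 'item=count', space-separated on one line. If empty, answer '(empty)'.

Answer: clay=5 parchment=1

Derivation:
After 1 (gather 18 clay): clay=18
After 2 (craft chain): chain=1 clay=14
After 3 (craft chain): chain=2 clay=10
After 4 (craft chain): chain=3 clay=6
After 5 (craft chain): chain=4 clay=2
After 6 (craft parchment): clay=2 parchment=1
After 7 (gather 3 clay): clay=5 parchment=1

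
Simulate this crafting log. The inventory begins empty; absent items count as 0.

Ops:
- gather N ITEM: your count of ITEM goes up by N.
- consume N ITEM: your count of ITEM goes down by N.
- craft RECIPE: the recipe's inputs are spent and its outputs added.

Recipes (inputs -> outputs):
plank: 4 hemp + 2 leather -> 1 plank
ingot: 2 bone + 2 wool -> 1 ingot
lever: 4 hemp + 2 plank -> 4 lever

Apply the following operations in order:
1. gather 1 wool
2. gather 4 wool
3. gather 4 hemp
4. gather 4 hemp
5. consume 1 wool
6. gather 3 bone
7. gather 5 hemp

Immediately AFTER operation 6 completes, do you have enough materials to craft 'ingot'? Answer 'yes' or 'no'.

After 1 (gather 1 wool): wool=1
After 2 (gather 4 wool): wool=5
After 3 (gather 4 hemp): hemp=4 wool=5
After 4 (gather 4 hemp): hemp=8 wool=5
After 5 (consume 1 wool): hemp=8 wool=4
After 6 (gather 3 bone): bone=3 hemp=8 wool=4

Answer: yes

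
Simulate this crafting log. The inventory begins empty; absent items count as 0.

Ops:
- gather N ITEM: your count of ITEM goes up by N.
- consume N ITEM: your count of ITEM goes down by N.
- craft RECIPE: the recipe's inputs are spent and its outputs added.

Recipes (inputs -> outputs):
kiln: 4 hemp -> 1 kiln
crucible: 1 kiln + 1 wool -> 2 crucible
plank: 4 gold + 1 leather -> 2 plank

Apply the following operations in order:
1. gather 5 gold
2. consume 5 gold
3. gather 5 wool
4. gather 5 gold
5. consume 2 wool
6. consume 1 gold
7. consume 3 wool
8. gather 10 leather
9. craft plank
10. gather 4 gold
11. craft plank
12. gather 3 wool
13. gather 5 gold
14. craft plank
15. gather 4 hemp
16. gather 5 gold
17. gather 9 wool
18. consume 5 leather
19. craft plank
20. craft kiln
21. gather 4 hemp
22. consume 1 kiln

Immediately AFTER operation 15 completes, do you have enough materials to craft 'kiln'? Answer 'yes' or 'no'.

After 1 (gather 5 gold): gold=5
After 2 (consume 5 gold): (empty)
After 3 (gather 5 wool): wool=5
After 4 (gather 5 gold): gold=5 wool=5
After 5 (consume 2 wool): gold=5 wool=3
After 6 (consume 1 gold): gold=4 wool=3
After 7 (consume 3 wool): gold=4
After 8 (gather 10 leather): gold=4 leather=10
After 9 (craft plank): leather=9 plank=2
After 10 (gather 4 gold): gold=4 leather=9 plank=2
After 11 (craft plank): leather=8 plank=4
After 12 (gather 3 wool): leather=8 plank=4 wool=3
After 13 (gather 5 gold): gold=5 leather=8 plank=4 wool=3
After 14 (craft plank): gold=1 leather=7 plank=6 wool=3
After 15 (gather 4 hemp): gold=1 hemp=4 leather=7 plank=6 wool=3

Answer: yes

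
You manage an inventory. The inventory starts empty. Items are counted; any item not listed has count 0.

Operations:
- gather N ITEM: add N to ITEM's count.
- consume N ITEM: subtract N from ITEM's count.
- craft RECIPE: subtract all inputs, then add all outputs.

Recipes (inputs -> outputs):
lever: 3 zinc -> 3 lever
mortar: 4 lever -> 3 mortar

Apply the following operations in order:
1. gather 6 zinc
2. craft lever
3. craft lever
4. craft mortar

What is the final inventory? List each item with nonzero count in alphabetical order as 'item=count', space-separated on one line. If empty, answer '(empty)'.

Answer: lever=2 mortar=3

Derivation:
After 1 (gather 6 zinc): zinc=6
After 2 (craft lever): lever=3 zinc=3
After 3 (craft lever): lever=6
After 4 (craft mortar): lever=2 mortar=3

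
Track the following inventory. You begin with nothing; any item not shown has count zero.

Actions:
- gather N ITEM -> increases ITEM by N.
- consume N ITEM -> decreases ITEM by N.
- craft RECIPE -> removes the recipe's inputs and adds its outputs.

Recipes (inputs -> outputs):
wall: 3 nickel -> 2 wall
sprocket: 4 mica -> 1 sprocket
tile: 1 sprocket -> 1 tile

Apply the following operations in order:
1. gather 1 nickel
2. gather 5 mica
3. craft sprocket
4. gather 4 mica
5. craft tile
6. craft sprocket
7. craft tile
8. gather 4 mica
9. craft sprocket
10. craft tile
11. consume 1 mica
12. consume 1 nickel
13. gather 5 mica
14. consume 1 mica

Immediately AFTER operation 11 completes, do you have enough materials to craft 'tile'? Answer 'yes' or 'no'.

After 1 (gather 1 nickel): nickel=1
After 2 (gather 5 mica): mica=5 nickel=1
After 3 (craft sprocket): mica=1 nickel=1 sprocket=1
After 4 (gather 4 mica): mica=5 nickel=1 sprocket=1
After 5 (craft tile): mica=5 nickel=1 tile=1
After 6 (craft sprocket): mica=1 nickel=1 sprocket=1 tile=1
After 7 (craft tile): mica=1 nickel=1 tile=2
After 8 (gather 4 mica): mica=5 nickel=1 tile=2
After 9 (craft sprocket): mica=1 nickel=1 sprocket=1 tile=2
After 10 (craft tile): mica=1 nickel=1 tile=3
After 11 (consume 1 mica): nickel=1 tile=3

Answer: no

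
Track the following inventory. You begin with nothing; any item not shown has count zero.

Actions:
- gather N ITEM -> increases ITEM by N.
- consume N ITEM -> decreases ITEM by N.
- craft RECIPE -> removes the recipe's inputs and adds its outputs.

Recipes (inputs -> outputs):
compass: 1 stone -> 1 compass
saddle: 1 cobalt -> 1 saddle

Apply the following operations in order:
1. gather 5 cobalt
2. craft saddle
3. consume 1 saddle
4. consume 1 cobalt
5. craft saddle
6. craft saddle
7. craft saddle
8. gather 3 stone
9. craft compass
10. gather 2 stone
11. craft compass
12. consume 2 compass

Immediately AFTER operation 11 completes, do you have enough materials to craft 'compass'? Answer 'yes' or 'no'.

Answer: yes

Derivation:
After 1 (gather 5 cobalt): cobalt=5
After 2 (craft saddle): cobalt=4 saddle=1
After 3 (consume 1 saddle): cobalt=4
After 4 (consume 1 cobalt): cobalt=3
After 5 (craft saddle): cobalt=2 saddle=1
After 6 (craft saddle): cobalt=1 saddle=2
After 7 (craft saddle): saddle=3
After 8 (gather 3 stone): saddle=3 stone=3
After 9 (craft compass): compass=1 saddle=3 stone=2
After 10 (gather 2 stone): compass=1 saddle=3 stone=4
After 11 (craft compass): compass=2 saddle=3 stone=3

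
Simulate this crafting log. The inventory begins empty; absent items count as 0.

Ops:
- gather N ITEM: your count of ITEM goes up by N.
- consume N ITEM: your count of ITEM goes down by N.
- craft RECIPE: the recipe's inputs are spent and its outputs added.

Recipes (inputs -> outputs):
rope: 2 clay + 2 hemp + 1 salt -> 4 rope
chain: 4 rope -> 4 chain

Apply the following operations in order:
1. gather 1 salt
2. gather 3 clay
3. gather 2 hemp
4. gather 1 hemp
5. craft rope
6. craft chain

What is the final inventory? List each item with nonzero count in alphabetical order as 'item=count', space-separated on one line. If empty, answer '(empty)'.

Answer: chain=4 clay=1 hemp=1

Derivation:
After 1 (gather 1 salt): salt=1
After 2 (gather 3 clay): clay=3 salt=1
After 3 (gather 2 hemp): clay=3 hemp=2 salt=1
After 4 (gather 1 hemp): clay=3 hemp=3 salt=1
After 5 (craft rope): clay=1 hemp=1 rope=4
After 6 (craft chain): chain=4 clay=1 hemp=1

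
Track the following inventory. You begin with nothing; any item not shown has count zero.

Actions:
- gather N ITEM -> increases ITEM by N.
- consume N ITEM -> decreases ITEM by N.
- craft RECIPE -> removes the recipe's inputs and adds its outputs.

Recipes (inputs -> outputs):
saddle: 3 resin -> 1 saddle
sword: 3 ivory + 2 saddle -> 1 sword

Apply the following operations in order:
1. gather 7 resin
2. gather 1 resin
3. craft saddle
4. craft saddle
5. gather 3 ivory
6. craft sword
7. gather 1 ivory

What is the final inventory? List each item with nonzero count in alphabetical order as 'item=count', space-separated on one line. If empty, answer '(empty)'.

After 1 (gather 7 resin): resin=7
After 2 (gather 1 resin): resin=8
After 3 (craft saddle): resin=5 saddle=1
After 4 (craft saddle): resin=2 saddle=2
After 5 (gather 3 ivory): ivory=3 resin=2 saddle=2
After 6 (craft sword): resin=2 sword=1
After 7 (gather 1 ivory): ivory=1 resin=2 sword=1

Answer: ivory=1 resin=2 sword=1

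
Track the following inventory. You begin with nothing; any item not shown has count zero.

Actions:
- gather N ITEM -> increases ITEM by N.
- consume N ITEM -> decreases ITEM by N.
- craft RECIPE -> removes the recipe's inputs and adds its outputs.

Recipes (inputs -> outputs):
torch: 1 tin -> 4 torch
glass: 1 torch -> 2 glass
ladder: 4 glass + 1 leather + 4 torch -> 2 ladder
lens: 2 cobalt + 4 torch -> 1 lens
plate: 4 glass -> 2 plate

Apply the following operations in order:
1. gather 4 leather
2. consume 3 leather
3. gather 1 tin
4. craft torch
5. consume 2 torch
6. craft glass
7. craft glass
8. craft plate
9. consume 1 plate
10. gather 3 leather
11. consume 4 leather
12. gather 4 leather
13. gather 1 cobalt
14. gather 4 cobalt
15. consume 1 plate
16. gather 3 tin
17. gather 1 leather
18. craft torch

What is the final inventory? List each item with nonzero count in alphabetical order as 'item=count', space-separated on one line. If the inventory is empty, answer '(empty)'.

Answer: cobalt=5 leather=5 tin=2 torch=4

Derivation:
After 1 (gather 4 leather): leather=4
After 2 (consume 3 leather): leather=1
After 3 (gather 1 tin): leather=1 tin=1
After 4 (craft torch): leather=1 torch=4
After 5 (consume 2 torch): leather=1 torch=2
After 6 (craft glass): glass=2 leather=1 torch=1
After 7 (craft glass): glass=4 leather=1
After 8 (craft plate): leather=1 plate=2
After 9 (consume 1 plate): leather=1 plate=1
After 10 (gather 3 leather): leather=4 plate=1
After 11 (consume 4 leather): plate=1
After 12 (gather 4 leather): leather=4 plate=1
After 13 (gather 1 cobalt): cobalt=1 leather=4 plate=1
After 14 (gather 4 cobalt): cobalt=5 leather=4 plate=1
After 15 (consume 1 plate): cobalt=5 leather=4
After 16 (gather 3 tin): cobalt=5 leather=4 tin=3
After 17 (gather 1 leather): cobalt=5 leather=5 tin=3
After 18 (craft torch): cobalt=5 leather=5 tin=2 torch=4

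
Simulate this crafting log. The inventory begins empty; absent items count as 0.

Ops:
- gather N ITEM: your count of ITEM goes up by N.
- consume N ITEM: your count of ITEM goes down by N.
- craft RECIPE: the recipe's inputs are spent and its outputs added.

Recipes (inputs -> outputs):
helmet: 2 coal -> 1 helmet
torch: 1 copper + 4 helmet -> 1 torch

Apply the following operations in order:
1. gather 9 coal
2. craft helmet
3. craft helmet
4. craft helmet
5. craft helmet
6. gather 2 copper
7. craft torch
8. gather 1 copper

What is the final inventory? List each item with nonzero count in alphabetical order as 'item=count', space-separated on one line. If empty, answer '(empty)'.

Answer: coal=1 copper=2 torch=1

Derivation:
After 1 (gather 9 coal): coal=9
After 2 (craft helmet): coal=7 helmet=1
After 3 (craft helmet): coal=5 helmet=2
After 4 (craft helmet): coal=3 helmet=3
After 5 (craft helmet): coal=1 helmet=4
After 6 (gather 2 copper): coal=1 copper=2 helmet=4
After 7 (craft torch): coal=1 copper=1 torch=1
After 8 (gather 1 copper): coal=1 copper=2 torch=1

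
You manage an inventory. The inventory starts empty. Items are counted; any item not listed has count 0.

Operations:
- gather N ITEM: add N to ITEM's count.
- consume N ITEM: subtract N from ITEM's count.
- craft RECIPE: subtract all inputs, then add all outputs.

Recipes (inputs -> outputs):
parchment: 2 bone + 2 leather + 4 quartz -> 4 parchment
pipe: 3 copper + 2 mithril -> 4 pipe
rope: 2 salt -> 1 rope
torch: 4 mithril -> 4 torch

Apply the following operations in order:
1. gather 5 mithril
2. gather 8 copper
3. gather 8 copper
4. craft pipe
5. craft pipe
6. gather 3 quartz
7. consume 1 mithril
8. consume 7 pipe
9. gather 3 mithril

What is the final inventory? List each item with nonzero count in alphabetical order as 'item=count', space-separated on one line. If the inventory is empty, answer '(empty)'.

Answer: copper=10 mithril=3 pipe=1 quartz=3

Derivation:
After 1 (gather 5 mithril): mithril=5
After 2 (gather 8 copper): copper=8 mithril=5
After 3 (gather 8 copper): copper=16 mithril=5
After 4 (craft pipe): copper=13 mithril=3 pipe=4
After 5 (craft pipe): copper=10 mithril=1 pipe=8
After 6 (gather 3 quartz): copper=10 mithril=1 pipe=8 quartz=3
After 7 (consume 1 mithril): copper=10 pipe=8 quartz=3
After 8 (consume 7 pipe): copper=10 pipe=1 quartz=3
After 9 (gather 3 mithril): copper=10 mithril=3 pipe=1 quartz=3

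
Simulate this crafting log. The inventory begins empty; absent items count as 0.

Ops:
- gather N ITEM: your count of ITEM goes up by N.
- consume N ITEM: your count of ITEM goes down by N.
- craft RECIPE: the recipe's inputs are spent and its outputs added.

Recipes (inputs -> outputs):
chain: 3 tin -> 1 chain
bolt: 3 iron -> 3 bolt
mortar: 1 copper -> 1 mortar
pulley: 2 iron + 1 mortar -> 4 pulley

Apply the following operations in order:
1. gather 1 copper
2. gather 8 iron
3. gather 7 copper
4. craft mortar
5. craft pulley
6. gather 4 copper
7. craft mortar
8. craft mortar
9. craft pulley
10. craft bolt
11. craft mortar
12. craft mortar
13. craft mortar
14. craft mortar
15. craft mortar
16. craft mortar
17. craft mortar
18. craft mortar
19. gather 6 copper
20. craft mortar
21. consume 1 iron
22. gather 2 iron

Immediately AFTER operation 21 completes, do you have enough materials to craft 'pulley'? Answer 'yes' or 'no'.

After 1 (gather 1 copper): copper=1
After 2 (gather 8 iron): copper=1 iron=8
After 3 (gather 7 copper): copper=8 iron=8
After 4 (craft mortar): copper=7 iron=8 mortar=1
After 5 (craft pulley): copper=7 iron=6 pulley=4
After 6 (gather 4 copper): copper=11 iron=6 pulley=4
After 7 (craft mortar): copper=10 iron=6 mortar=1 pulley=4
After 8 (craft mortar): copper=9 iron=6 mortar=2 pulley=4
After 9 (craft pulley): copper=9 iron=4 mortar=1 pulley=8
After 10 (craft bolt): bolt=3 copper=9 iron=1 mortar=1 pulley=8
After 11 (craft mortar): bolt=3 copper=8 iron=1 mortar=2 pulley=8
After 12 (craft mortar): bolt=3 copper=7 iron=1 mortar=3 pulley=8
After 13 (craft mortar): bolt=3 copper=6 iron=1 mortar=4 pulley=8
After 14 (craft mortar): bolt=3 copper=5 iron=1 mortar=5 pulley=8
After 15 (craft mortar): bolt=3 copper=4 iron=1 mortar=6 pulley=8
After 16 (craft mortar): bolt=3 copper=3 iron=1 mortar=7 pulley=8
After 17 (craft mortar): bolt=3 copper=2 iron=1 mortar=8 pulley=8
After 18 (craft mortar): bolt=3 copper=1 iron=1 mortar=9 pulley=8
After 19 (gather 6 copper): bolt=3 copper=7 iron=1 mortar=9 pulley=8
After 20 (craft mortar): bolt=3 copper=6 iron=1 mortar=10 pulley=8
After 21 (consume 1 iron): bolt=3 copper=6 mortar=10 pulley=8

Answer: no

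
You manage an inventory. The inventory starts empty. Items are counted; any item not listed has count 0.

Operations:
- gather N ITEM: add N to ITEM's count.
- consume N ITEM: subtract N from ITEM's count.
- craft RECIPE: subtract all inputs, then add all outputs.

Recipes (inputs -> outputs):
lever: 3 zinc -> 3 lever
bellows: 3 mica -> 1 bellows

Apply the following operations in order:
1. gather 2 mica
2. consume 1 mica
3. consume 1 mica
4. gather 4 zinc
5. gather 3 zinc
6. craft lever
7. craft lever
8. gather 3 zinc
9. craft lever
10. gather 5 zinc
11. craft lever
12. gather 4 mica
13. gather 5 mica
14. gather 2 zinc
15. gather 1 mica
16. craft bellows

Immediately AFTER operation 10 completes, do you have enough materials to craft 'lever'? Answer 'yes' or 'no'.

Answer: yes

Derivation:
After 1 (gather 2 mica): mica=2
After 2 (consume 1 mica): mica=1
After 3 (consume 1 mica): (empty)
After 4 (gather 4 zinc): zinc=4
After 5 (gather 3 zinc): zinc=7
After 6 (craft lever): lever=3 zinc=4
After 7 (craft lever): lever=6 zinc=1
After 8 (gather 3 zinc): lever=6 zinc=4
After 9 (craft lever): lever=9 zinc=1
After 10 (gather 5 zinc): lever=9 zinc=6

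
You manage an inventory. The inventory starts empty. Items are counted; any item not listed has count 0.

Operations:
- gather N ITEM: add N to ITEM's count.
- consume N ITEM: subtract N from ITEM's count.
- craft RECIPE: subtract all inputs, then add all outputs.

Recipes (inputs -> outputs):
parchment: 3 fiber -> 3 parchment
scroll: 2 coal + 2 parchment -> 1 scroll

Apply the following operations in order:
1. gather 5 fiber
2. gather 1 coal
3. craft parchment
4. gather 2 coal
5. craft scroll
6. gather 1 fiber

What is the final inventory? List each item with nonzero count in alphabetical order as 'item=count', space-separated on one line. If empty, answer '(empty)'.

After 1 (gather 5 fiber): fiber=5
After 2 (gather 1 coal): coal=1 fiber=5
After 3 (craft parchment): coal=1 fiber=2 parchment=3
After 4 (gather 2 coal): coal=3 fiber=2 parchment=3
After 5 (craft scroll): coal=1 fiber=2 parchment=1 scroll=1
After 6 (gather 1 fiber): coal=1 fiber=3 parchment=1 scroll=1

Answer: coal=1 fiber=3 parchment=1 scroll=1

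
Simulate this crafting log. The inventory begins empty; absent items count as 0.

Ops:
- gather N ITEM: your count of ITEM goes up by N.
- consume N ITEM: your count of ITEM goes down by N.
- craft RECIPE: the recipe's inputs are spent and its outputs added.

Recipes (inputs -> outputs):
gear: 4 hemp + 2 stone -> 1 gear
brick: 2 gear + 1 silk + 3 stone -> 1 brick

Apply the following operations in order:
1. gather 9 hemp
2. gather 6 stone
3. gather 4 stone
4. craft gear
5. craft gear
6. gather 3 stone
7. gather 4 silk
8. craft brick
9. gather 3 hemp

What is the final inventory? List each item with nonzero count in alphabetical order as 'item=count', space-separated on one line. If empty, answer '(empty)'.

After 1 (gather 9 hemp): hemp=9
After 2 (gather 6 stone): hemp=9 stone=6
After 3 (gather 4 stone): hemp=9 stone=10
After 4 (craft gear): gear=1 hemp=5 stone=8
After 5 (craft gear): gear=2 hemp=1 stone=6
After 6 (gather 3 stone): gear=2 hemp=1 stone=9
After 7 (gather 4 silk): gear=2 hemp=1 silk=4 stone=9
After 8 (craft brick): brick=1 hemp=1 silk=3 stone=6
After 9 (gather 3 hemp): brick=1 hemp=4 silk=3 stone=6

Answer: brick=1 hemp=4 silk=3 stone=6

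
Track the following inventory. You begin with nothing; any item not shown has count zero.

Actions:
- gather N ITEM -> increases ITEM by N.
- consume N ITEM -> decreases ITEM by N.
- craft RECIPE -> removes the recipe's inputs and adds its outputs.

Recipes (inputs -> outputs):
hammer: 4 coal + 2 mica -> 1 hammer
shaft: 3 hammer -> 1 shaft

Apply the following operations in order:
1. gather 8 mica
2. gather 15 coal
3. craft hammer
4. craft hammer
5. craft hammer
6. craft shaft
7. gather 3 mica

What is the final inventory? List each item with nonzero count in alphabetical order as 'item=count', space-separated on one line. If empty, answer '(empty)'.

Answer: coal=3 mica=5 shaft=1

Derivation:
After 1 (gather 8 mica): mica=8
After 2 (gather 15 coal): coal=15 mica=8
After 3 (craft hammer): coal=11 hammer=1 mica=6
After 4 (craft hammer): coal=7 hammer=2 mica=4
After 5 (craft hammer): coal=3 hammer=3 mica=2
After 6 (craft shaft): coal=3 mica=2 shaft=1
After 7 (gather 3 mica): coal=3 mica=5 shaft=1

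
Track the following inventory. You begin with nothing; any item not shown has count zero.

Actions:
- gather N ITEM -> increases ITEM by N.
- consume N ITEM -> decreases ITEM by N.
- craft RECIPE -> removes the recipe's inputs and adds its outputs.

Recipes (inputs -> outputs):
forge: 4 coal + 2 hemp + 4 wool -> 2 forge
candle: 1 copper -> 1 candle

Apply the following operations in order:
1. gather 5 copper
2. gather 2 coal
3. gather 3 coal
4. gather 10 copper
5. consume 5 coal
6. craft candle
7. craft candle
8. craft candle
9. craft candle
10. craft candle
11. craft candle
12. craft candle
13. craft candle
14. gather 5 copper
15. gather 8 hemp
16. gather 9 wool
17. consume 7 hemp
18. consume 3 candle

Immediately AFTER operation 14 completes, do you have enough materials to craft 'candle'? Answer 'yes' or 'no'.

After 1 (gather 5 copper): copper=5
After 2 (gather 2 coal): coal=2 copper=5
After 3 (gather 3 coal): coal=5 copper=5
After 4 (gather 10 copper): coal=5 copper=15
After 5 (consume 5 coal): copper=15
After 6 (craft candle): candle=1 copper=14
After 7 (craft candle): candle=2 copper=13
After 8 (craft candle): candle=3 copper=12
After 9 (craft candle): candle=4 copper=11
After 10 (craft candle): candle=5 copper=10
After 11 (craft candle): candle=6 copper=9
After 12 (craft candle): candle=7 copper=8
After 13 (craft candle): candle=8 copper=7
After 14 (gather 5 copper): candle=8 copper=12

Answer: yes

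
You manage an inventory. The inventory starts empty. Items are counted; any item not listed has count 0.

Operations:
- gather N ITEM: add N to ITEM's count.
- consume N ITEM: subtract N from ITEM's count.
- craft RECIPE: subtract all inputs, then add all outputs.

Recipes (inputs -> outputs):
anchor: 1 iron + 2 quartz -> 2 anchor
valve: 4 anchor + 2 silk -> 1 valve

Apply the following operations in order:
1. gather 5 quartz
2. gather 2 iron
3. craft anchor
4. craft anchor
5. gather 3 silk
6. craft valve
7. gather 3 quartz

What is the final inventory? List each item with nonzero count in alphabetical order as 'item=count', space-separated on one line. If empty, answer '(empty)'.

After 1 (gather 5 quartz): quartz=5
After 2 (gather 2 iron): iron=2 quartz=5
After 3 (craft anchor): anchor=2 iron=1 quartz=3
After 4 (craft anchor): anchor=4 quartz=1
After 5 (gather 3 silk): anchor=4 quartz=1 silk=3
After 6 (craft valve): quartz=1 silk=1 valve=1
After 7 (gather 3 quartz): quartz=4 silk=1 valve=1

Answer: quartz=4 silk=1 valve=1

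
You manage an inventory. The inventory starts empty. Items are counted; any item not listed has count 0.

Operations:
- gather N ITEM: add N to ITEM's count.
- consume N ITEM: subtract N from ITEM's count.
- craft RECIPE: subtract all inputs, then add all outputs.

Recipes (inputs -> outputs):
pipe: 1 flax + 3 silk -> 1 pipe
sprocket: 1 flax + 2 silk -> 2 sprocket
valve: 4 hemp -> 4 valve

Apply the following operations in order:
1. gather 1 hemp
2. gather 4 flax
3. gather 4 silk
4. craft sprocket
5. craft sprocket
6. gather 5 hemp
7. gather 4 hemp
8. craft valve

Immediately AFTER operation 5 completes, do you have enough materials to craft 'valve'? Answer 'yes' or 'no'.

After 1 (gather 1 hemp): hemp=1
After 2 (gather 4 flax): flax=4 hemp=1
After 3 (gather 4 silk): flax=4 hemp=1 silk=4
After 4 (craft sprocket): flax=3 hemp=1 silk=2 sprocket=2
After 5 (craft sprocket): flax=2 hemp=1 sprocket=4

Answer: no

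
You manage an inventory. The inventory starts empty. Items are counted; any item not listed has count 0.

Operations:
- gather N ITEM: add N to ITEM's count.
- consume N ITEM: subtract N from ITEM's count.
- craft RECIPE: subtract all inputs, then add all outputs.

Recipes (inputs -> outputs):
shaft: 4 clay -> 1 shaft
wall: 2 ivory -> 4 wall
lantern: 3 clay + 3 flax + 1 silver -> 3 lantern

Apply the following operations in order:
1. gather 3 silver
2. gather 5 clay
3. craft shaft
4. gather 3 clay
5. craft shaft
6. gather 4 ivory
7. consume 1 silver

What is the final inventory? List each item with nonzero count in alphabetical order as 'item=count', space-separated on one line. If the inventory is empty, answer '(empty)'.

After 1 (gather 3 silver): silver=3
After 2 (gather 5 clay): clay=5 silver=3
After 3 (craft shaft): clay=1 shaft=1 silver=3
After 4 (gather 3 clay): clay=4 shaft=1 silver=3
After 5 (craft shaft): shaft=2 silver=3
After 6 (gather 4 ivory): ivory=4 shaft=2 silver=3
After 7 (consume 1 silver): ivory=4 shaft=2 silver=2

Answer: ivory=4 shaft=2 silver=2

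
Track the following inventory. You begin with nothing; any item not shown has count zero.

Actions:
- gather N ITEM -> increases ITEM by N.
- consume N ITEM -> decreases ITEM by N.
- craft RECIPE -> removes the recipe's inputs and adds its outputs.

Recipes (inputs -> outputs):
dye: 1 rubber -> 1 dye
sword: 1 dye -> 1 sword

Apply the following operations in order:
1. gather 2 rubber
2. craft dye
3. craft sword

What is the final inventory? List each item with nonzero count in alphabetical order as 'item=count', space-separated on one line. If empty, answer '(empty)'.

After 1 (gather 2 rubber): rubber=2
After 2 (craft dye): dye=1 rubber=1
After 3 (craft sword): rubber=1 sword=1

Answer: rubber=1 sword=1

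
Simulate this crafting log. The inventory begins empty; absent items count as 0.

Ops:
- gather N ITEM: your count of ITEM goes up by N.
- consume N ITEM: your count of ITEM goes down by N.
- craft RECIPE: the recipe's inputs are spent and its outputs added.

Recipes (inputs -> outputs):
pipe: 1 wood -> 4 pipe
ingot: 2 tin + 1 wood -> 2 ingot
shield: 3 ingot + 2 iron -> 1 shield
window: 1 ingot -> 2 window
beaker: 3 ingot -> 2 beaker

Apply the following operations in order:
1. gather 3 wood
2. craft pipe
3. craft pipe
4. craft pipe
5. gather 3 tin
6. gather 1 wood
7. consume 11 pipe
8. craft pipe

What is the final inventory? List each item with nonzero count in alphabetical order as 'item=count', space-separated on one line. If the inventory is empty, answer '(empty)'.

Answer: pipe=5 tin=3

Derivation:
After 1 (gather 3 wood): wood=3
After 2 (craft pipe): pipe=4 wood=2
After 3 (craft pipe): pipe=8 wood=1
After 4 (craft pipe): pipe=12
After 5 (gather 3 tin): pipe=12 tin=3
After 6 (gather 1 wood): pipe=12 tin=3 wood=1
After 7 (consume 11 pipe): pipe=1 tin=3 wood=1
After 8 (craft pipe): pipe=5 tin=3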